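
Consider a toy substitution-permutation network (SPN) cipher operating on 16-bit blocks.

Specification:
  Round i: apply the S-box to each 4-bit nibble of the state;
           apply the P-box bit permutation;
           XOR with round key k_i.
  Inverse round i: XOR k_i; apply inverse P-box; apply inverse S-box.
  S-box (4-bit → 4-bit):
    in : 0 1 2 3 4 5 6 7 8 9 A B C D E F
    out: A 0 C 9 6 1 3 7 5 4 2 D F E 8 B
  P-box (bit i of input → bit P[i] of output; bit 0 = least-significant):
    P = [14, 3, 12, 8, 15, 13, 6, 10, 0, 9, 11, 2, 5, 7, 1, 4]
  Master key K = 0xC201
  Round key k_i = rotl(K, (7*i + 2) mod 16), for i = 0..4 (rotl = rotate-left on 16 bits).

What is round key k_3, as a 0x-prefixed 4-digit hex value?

K = 0xC201
k_0 = rotl(K, (7*0+2) mod 16) = rotl(K, 2) = 0x0807
k_1 = rotl(K, (7*1+2) mod 16) = rotl(K, 9) = 0x0384
k_2 = rotl(K, (7*2+2) mod 16) = rotl(K, 0) = 0xC201
k_3 = rotl(K, (7*3+2) mod 16) = rotl(K, 7) = 0x00E1

0x00E1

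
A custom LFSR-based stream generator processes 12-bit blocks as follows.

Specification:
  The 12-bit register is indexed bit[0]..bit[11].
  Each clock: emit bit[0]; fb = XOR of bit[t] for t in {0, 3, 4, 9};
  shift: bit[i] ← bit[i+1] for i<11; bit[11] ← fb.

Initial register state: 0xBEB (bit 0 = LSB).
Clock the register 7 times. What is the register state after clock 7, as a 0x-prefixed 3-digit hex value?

reg_0 = 0xBEB
clock 1: out=1, reg = 0xDF5
clock 2: out=1, reg = 0x6FA
clock 3: out=0, reg = 0xB7D
clock 4: out=1, reg = 0x5BE
clock 5: out=0, reg = 0x2DF
clock 6: out=1, reg = 0x16F
clock 7: out=1, reg = 0x0B7

0x0B7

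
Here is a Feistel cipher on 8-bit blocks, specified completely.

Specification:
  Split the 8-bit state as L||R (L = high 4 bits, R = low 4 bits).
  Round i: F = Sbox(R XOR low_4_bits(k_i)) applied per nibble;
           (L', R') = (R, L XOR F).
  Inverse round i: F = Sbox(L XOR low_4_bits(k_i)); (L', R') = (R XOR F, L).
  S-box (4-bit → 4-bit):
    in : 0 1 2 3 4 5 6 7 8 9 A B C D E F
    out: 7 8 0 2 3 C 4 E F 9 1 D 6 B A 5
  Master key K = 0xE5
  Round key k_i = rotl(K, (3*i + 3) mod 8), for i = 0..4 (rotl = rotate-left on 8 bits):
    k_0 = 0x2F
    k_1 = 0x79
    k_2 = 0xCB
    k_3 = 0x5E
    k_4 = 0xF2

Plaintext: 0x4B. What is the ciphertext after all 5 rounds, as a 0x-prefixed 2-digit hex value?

0xE0

s_0 = plaintext = 0x4B
s_1 = Round(s_0, k_0) = 0xB7
s_2 = Round(s_1, k_1) = 0x71
s_3 = Round(s_2, k_2) = 0x16
s_4 = Round(s_3, k_3) = 0x6E
s_5 = Round(s_4, k_4) = 0xE0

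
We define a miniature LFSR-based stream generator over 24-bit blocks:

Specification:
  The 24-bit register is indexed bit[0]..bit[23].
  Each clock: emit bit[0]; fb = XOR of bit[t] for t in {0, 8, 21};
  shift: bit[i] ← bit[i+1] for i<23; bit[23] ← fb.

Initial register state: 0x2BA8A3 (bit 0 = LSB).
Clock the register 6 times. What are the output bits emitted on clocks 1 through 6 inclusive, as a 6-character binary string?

reg_0 = 0x2BA8A3
clock 1: out=1, reg = 0x15D451
clock 2: out=1, reg = 0x8AEA28
clock 3: out=0, reg = 0x457514
clock 4: out=0, reg = 0xA2BA8A
clock 5: out=0, reg = 0xD15D45
clock 6: out=1, reg = 0x68AEA2

110001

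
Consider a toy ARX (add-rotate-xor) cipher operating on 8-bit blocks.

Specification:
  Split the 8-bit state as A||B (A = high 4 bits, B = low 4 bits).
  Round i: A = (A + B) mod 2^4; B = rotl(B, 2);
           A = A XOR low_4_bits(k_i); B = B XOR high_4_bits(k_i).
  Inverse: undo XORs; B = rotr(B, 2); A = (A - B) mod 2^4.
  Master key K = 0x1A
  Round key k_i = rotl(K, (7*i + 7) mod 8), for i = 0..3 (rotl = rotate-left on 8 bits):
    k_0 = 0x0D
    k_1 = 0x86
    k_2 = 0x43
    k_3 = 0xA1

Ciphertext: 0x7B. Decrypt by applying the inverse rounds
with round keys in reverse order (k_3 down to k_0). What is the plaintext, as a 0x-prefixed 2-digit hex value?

s_0 = ciphertext = 0x7B
s_1 = InvRound(s_0, k_3) = 0x24
s_2 = InvRound(s_1, k_2) = 0x10
s_3 = InvRound(s_2, k_1) = 0x52
s_4 = InvRound(s_3, k_0) = 0x08

0x08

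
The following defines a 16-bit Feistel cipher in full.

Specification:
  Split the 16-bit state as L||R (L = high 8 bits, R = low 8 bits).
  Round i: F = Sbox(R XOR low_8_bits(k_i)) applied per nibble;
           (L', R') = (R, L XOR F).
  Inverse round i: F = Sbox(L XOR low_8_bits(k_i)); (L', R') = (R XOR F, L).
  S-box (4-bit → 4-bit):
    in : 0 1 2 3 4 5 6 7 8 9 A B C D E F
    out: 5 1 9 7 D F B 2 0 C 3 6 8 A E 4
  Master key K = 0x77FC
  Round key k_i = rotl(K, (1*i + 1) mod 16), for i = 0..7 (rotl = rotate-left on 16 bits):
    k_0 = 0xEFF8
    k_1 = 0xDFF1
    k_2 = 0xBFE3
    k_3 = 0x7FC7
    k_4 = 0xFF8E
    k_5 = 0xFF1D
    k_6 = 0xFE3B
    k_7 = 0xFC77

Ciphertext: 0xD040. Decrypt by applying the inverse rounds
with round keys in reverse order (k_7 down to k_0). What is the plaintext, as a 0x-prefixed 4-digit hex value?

s_0 = ciphertext = 0xD040
s_1 = InvRound(s_0, k_7) = 0x72D0
s_2 = InvRound(s_1, k_6) = 0x0C72
s_3 = InvRound(s_2, k_5) = 0x630C
s_4 = InvRound(s_3, k_4) = 0xE663
s_5 = InvRound(s_4, k_3) = 0xF2E6
s_6 = InvRound(s_5, k_2) = 0xF7F2
s_7 = InvRound(s_6, k_1) = 0xA9F7
s_8 = InvRound(s_7, k_0) = 0x06A9

0x06A9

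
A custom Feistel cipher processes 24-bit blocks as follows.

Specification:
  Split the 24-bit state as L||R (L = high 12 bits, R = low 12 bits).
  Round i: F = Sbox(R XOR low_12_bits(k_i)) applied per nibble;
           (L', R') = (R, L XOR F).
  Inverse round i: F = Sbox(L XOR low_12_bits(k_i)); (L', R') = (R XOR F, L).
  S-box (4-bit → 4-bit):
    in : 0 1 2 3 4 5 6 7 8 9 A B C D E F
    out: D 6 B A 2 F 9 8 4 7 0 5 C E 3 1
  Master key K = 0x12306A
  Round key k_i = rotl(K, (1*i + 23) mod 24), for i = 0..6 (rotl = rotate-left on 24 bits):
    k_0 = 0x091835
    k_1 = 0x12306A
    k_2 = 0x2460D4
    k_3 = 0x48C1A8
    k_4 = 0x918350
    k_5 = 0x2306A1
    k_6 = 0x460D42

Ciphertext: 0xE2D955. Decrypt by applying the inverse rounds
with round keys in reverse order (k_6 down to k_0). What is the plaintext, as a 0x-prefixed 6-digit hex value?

s_0 = ciphertext = 0xE2D955
s_1 = InvRound(s_0, k_6) = 0x3C4E2D
s_2 = InvRound(s_1, k_5) = 0x1B23C4
s_3 = InvRound(s_2, k_4) = 0x8FF1B2
s_4 = InvRound(s_3, k_3) = 0x64A8FF
s_5 = InvRound(s_4, k_2) = 0x18C64A
s_6 = InvRound(s_5, k_1) = 0x07318C
s_7 = InvRound(s_6, k_0) = 0x5A5073

0x5A5073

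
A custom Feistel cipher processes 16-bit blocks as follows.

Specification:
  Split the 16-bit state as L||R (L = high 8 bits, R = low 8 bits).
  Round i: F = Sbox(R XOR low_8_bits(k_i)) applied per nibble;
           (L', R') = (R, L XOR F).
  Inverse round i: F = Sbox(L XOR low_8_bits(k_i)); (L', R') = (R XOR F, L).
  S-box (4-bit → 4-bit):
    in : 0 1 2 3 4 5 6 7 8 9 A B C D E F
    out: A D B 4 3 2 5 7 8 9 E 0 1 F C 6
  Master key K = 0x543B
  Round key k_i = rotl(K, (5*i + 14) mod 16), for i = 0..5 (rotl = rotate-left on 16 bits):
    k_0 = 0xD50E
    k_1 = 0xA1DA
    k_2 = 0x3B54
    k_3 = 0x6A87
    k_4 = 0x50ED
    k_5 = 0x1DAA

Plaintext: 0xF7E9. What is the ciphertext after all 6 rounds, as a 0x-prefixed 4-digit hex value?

0xB8E8

s_0 = plaintext = 0xF7E9
s_1 = Round(s_0, k_0) = 0xE930
s_2 = Round(s_1, k_1) = 0x3027
s_3 = Round(s_2, k_2) = 0x2744
s_4 = Round(s_3, k_3) = 0x4433
s_5 = Round(s_4, k_4) = 0x33B8
s_6 = Round(s_5, k_5) = 0xB8E8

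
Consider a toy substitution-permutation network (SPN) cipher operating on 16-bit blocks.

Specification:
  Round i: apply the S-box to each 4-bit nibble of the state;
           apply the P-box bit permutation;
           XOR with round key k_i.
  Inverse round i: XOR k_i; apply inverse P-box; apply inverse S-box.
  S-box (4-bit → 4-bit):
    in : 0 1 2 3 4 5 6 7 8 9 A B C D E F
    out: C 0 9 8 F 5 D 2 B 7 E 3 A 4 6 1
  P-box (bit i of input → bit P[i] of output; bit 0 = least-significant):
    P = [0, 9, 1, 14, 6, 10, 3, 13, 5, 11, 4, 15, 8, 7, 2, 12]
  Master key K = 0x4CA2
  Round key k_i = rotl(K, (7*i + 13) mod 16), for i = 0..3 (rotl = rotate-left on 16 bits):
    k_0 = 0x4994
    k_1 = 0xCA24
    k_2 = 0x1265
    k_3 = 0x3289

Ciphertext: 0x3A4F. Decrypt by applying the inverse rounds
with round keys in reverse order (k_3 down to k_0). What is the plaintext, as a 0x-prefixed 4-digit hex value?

s_0 = ciphertext = 0x3A4F
s_1 = InvRound(s_0, k_3) = 0xE7FD
s_2 = InvRound(s_1, k_2) = 0x80A3
s_3 = InvRound(s_2, k_1) = 0xE714
s_4 = InvRound(s_3, k_0) = 0x7CC7

0x7CC7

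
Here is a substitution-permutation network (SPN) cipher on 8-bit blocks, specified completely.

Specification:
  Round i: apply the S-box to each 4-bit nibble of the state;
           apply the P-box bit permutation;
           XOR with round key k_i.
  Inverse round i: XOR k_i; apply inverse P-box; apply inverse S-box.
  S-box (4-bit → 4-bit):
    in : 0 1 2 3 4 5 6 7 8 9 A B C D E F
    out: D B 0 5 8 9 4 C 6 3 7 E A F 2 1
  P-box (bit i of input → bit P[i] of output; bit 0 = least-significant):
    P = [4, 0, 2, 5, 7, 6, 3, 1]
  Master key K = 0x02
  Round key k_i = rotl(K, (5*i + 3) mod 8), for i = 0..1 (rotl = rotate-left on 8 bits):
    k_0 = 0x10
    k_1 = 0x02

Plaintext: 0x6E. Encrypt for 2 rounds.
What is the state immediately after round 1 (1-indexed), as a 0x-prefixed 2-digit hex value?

s_0 = plaintext = 0x6E
s_1 = Round(s_0, k_0) = 0x19
s_2 = Round(s_1, k_1) = 0xD1

0x19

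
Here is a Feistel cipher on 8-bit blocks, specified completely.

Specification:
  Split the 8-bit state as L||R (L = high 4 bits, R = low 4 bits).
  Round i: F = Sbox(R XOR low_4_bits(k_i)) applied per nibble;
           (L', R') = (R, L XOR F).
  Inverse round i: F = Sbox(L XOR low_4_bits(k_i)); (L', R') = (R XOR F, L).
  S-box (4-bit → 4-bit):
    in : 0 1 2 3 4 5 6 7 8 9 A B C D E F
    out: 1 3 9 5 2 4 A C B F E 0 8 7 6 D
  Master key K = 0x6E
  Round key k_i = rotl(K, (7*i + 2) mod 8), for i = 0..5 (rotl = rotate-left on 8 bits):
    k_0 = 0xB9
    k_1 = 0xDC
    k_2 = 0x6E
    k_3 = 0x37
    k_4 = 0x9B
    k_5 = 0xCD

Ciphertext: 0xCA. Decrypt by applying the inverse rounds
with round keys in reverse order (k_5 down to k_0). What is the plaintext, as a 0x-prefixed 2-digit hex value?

s_0 = ciphertext = 0xCA
s_1 = InvRound(s_0, k_5) = 0x9C
s_2 = InvRound(s_1, k_4) = 0x59
s_3 = InvRound(s_2, k_3) = 0x05
s_4 = InvRound(s_3, k_2) = 0x30
s_5 = InvRound(s_4, k_1) = 0xD3
s_6 = InvRound(s_5, k_0) = 0x1D

0x1D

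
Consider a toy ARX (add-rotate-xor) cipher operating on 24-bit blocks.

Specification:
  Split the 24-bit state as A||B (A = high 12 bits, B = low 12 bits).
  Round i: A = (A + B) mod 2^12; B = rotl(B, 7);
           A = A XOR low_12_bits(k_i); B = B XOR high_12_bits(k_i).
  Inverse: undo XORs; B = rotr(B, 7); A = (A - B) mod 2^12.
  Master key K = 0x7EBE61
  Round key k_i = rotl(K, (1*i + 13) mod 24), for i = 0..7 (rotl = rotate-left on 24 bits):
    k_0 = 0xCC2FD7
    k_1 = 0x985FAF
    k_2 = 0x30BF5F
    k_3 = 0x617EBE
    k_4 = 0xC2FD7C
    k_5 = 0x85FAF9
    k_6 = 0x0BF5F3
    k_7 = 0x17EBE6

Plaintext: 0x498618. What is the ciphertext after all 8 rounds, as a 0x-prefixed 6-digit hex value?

0xEB2871

s_0 = plaintext = 0x498618
s_1 = Round(s_0, k_0) = 0x5670F2
s_2 = Round(s_1, k_1) = 0x9F6082
s_3 = Round(s_2, k_2) = 0x52720F
s_4 = Round(s_3, k_3) = 0x988187
s_5 = Round(s_4, k_4) = 0x673FA3
s_6 = Round(s_5, k_5) = 0xCEF9A2
s_7 = Round(s_6, k_6) = 0x3621F2
s_8 = Round(s_7, k_7) = 0xEB2871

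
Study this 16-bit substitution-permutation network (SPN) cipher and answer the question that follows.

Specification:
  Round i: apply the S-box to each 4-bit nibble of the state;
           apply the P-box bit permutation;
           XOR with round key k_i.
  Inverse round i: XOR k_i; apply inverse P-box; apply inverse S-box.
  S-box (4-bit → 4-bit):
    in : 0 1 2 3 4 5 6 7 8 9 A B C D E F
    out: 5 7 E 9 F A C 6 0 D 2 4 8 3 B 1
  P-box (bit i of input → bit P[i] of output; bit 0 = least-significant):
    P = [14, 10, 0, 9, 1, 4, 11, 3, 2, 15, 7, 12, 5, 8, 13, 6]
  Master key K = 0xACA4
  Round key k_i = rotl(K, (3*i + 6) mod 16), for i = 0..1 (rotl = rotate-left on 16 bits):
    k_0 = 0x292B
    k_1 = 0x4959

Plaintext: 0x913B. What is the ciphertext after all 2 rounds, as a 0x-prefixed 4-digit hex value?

s_0 = plaintext = 0x913B
s_1 = Round(s_0, k_0) = 0x89C4
s_2 = Round(s_1, k_1) = 0x1FD4

0x1FD4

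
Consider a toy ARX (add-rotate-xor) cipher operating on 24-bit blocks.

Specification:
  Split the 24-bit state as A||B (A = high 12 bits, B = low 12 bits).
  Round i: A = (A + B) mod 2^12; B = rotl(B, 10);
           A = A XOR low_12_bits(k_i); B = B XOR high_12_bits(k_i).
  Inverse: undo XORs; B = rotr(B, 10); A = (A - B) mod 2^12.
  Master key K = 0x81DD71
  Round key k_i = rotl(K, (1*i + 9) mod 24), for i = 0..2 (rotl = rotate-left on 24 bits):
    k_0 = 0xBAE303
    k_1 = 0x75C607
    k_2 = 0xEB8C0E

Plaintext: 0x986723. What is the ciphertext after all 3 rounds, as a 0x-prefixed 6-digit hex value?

s_0 = plaintext = 0x986723
s_1 = Round(s_0, k_0) = 0x3AA666
s_2 = Round(s_1, k_1) = 0xC17EC5
s_3 = Round(s_2, k_2) = 0x6D2909

0x6D2909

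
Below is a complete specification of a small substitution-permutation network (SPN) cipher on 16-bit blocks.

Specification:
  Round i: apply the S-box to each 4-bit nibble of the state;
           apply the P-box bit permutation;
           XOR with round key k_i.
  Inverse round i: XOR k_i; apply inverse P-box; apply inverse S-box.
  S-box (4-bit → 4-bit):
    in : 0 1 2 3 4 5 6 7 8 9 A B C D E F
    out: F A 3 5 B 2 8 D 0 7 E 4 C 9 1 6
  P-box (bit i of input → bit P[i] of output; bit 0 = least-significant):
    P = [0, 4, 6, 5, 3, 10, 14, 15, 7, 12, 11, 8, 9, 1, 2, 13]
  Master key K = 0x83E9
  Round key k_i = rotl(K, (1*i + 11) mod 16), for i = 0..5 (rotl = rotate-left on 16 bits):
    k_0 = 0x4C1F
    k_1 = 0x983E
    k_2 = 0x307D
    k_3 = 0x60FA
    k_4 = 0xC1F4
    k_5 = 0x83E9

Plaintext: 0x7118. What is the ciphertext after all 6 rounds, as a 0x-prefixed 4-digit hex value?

s_0 = plaintext = 0x7118
s_1 = Round(s_0, k_0) = 0xFB1B
s_2 = Round(s_1, k_1) = 0x1478
s_3 = Round(s_2, k_2) = 0xC1F7
s_4 = Round(s_3, k_3) = 0x159F
s_5 = Round(s_4, k_4) = 0xB5AE
s_6 = Round(s_5, k_5) = 0x57EC

0x57EC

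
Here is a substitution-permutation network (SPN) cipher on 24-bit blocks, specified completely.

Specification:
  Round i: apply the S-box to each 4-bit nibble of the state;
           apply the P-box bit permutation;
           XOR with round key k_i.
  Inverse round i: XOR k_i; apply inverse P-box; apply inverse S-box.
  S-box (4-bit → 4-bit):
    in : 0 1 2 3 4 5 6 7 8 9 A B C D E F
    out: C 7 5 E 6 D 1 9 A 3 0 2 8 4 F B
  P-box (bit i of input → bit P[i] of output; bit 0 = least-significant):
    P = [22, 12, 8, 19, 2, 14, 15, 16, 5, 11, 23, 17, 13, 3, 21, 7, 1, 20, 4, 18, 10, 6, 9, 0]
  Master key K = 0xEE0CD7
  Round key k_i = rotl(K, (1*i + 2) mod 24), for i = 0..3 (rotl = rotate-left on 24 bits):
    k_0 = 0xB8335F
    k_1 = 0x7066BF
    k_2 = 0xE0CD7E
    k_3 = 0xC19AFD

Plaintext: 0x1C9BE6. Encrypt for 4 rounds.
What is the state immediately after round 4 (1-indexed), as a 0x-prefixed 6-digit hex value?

0xA69F5A

s_0 = plaintext = 0x1C9BE6
s_1 = Round(s_0, k_0) = 0xFDDD13
s_2 = Round(s_1, k_1) = 0xD8B3EA
s_3 = Round(s_2, k_2) = 0x770772
s_4 = Round(s_3, k_3) = 0xA69F5A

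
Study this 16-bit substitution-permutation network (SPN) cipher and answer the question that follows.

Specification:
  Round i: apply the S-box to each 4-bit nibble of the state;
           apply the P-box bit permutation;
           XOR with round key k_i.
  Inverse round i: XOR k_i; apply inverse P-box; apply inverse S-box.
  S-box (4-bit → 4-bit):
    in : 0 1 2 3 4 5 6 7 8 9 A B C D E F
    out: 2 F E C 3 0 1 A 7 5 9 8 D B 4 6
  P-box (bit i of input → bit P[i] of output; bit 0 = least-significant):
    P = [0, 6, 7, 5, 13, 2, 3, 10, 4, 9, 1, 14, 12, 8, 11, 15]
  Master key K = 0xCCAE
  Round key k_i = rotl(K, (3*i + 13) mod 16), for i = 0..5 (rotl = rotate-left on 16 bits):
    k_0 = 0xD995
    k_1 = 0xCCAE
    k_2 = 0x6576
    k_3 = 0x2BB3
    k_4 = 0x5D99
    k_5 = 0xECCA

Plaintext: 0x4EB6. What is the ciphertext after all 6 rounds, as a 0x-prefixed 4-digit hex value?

0xEBFC

s_0 = plaintext = 0x4EB6
s_1 = Round(s_0, k_0) = 0xCC96
s_2 = Round(s_1, k_1) = 0x34B5
s_3 = Round(s_2, k_2) = 0xEB66
s_4 = Round(s_3, k_3) = 0x43B2
s_5 = Round(s_4, k_4) = 0x087B
s_6 = Round(s_5, k_5) = 0xEBFC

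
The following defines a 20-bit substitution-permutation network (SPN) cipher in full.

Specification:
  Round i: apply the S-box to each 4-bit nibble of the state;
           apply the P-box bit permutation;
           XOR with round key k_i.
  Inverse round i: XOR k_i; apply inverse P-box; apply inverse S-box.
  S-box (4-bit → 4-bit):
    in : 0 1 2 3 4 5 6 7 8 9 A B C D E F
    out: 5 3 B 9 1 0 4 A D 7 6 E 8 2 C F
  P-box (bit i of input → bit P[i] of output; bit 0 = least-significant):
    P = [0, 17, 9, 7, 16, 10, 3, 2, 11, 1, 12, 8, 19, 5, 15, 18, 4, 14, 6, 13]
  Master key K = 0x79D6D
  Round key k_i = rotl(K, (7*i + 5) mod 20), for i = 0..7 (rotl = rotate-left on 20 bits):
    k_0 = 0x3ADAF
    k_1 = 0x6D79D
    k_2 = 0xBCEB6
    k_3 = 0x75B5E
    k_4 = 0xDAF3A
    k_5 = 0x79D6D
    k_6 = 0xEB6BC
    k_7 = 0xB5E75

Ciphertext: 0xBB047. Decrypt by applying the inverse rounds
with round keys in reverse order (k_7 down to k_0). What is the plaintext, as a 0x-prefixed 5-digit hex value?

s_0 = ciphertext = 0xBB047
s_1 = InvRound(s_0, k_7) = 0x2A1D6
s_2 = InvRound(s_1, k_6) = 0x62BA6
s_3 = InvRound(s_2, k_5) = 0xE6A98
s_4 = InvRound(s_3, k_4) = 0xDA717
s_5 = InvRound(s_4, k_3) = 0xB00A1
s_6 = InvRound(s_5, k_2) = 0x16170
s_7 = InvRound(s_6, k_1) = 0xEB6FF
s_8 = InvRound(s_7, k_0) = 0x03846

0x03846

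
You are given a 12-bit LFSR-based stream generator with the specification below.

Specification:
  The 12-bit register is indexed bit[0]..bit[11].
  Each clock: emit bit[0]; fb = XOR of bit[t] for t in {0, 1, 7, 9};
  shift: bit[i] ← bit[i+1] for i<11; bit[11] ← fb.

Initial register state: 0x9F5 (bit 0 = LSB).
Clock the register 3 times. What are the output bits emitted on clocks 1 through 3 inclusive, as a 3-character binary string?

reg_0 = 0x9F5
clock 1: out=1, reg = 0x4FA
clock 2: out=0, reg = 0x27D
clock 3: out=1, reg = 0x13E

101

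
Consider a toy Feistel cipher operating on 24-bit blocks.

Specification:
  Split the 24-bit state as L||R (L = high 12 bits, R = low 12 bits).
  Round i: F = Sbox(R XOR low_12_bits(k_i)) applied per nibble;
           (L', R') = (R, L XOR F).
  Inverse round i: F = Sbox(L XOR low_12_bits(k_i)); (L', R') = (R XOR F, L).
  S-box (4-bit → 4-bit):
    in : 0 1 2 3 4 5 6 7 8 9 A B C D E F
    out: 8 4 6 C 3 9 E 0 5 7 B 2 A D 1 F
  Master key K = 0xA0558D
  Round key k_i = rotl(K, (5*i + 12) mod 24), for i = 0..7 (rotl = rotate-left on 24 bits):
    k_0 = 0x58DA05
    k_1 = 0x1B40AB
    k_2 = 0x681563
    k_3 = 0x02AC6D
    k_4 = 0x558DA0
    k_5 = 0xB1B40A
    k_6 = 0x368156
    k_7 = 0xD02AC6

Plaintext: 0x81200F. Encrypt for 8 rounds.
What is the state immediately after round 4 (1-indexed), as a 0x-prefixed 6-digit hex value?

s_0 = plaintext = 0x81200F
s_1 = Round(s_0, k_0) = 0x00F399
s_2 = Round(s_1, k_1) = 0x399CC9
s_3 = Round(s_2, k_2) = 0xCC9422
s_4 = Round(s_3, k_3) = 0x4229F6
s_5 = Round(s_4, k_4) = 0x9F67BC
s_6 = Round(s_5, k_5) = 0x7BC5D8
s_7 = Round(s_6, k_6) = 0x5D84ED
s_8 = Round(s_7, k_7) = 0x4ED4BA

0x4229F6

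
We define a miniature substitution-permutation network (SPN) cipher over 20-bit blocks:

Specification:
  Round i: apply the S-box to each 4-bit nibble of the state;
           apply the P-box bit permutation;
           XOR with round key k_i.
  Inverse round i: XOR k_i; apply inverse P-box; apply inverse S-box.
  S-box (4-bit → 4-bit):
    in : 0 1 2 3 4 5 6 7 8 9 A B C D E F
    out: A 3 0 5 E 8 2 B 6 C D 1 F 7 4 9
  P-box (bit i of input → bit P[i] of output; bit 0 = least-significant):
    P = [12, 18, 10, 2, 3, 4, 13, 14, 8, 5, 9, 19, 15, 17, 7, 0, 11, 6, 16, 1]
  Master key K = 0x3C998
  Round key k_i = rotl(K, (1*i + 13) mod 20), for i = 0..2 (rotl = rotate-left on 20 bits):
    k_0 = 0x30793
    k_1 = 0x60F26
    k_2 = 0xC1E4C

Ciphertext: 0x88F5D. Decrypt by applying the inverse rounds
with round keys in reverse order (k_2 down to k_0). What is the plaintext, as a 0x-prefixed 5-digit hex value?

s_0 = ciphertext = 0x88F5D
s_1 = InvRound(s_0, k_2) = 0x2FB61
s_2 = InvRound(s_1, k_1) = 0x0F29C
s_3 = InvRound(s_2, k_0) = 0x97BAA

0x97BAA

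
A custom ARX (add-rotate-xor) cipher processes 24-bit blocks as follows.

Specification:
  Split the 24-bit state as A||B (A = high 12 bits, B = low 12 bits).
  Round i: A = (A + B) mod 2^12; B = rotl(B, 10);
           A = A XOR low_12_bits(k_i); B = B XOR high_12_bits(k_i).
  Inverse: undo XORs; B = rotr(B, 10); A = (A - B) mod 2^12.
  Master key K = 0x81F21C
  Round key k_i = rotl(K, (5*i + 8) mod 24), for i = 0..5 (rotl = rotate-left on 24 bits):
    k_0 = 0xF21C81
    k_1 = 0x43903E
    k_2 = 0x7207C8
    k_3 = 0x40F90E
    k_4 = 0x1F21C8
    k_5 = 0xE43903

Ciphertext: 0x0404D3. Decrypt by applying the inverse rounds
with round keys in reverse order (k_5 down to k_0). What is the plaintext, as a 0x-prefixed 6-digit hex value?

0xA51AA3

s_0 = ciphertext = 0x0404D3
s_1 = InvRound(s_0, k_5) = 0xF01A42
s_2 = InvRound(s_1, k_4) = 0x007EC2
s_3 = InvRound(s_2, k_3) = 0xDD3B36
s_4 = InvRound(s_3, k_2) = 0x9C005B
s_5 = InvRound(s_4, k_1) = 0x875189
s_6 = InvRound(s_5, k_0) = 0xA51AA3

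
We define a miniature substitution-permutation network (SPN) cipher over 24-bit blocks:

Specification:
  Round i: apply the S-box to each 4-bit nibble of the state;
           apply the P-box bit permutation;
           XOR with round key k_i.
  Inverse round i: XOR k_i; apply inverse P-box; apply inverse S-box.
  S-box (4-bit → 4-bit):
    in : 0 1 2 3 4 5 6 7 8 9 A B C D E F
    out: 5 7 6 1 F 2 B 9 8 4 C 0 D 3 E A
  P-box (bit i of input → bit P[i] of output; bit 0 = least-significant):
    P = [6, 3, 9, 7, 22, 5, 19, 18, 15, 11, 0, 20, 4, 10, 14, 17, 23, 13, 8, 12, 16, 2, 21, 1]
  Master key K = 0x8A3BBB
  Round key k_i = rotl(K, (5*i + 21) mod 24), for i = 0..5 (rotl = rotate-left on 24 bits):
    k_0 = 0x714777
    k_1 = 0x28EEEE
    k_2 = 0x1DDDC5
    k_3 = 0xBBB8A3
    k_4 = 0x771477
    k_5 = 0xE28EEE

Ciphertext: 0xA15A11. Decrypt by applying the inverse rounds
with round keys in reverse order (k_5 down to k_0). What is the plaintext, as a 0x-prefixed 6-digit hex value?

s_0 = ciphertext = 0xA15A11
s_1 = InvRound(s_0, k_5) = 0x6840D6
s_2 = InvRound(s_1, k_4) = 0x38EAE8
s_3 = InvRound(s_2, k_3) = 0x77A9B1
s_4 = InvRound(s_3, k_2) = 0x2F4B13
s_5 = InvRound(s_4, k_1) = 0xD260F6
s_6 = InvRound(s_5, k_0) = 0x01F9BA

0x01F9BA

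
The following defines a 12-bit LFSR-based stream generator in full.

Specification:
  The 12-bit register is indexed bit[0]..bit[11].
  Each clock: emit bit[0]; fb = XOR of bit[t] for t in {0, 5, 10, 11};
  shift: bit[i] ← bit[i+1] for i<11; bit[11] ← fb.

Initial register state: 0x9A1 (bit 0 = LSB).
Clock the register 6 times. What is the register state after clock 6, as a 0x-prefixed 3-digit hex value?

0xE66

reg_0 = 0x9A1
clock 1: out=1, reg = 0xCD0
clock 2: out=0, reg = 0x668
clock 3: out=0, reg = 0x334
clock 4: out=0, reg = 0x99A
clock 5: out=0, reg = 0xCCD
clock 6: out=1, reg = 0xE66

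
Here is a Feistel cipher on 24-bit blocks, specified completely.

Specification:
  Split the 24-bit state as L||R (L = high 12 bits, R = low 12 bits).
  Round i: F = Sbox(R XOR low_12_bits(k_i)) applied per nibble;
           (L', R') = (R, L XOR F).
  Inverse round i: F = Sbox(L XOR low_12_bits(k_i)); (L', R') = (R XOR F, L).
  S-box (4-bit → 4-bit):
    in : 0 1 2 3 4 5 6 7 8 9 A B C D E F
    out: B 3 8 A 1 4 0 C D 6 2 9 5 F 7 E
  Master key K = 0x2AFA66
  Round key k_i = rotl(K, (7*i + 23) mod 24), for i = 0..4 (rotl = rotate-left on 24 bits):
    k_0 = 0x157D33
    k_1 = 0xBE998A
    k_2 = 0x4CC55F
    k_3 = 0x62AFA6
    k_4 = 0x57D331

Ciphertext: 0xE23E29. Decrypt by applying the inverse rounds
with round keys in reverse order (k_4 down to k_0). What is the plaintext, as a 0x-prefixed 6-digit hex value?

0xD866C4

s_0 = ciphertext = 0xE23E29
s_1 = InvRound(s_0, k_4) = 0x111E23
s_2 = InvRound(s_1, k_3) = 0x9BF111
s_3 = InvRound(s_2, k_2) = 0x46A9BF
s_4 = InvRound(s_3, k_1) = 0x6C446A
s_5 = InvRound(s_4, k_0) = 0xD866C4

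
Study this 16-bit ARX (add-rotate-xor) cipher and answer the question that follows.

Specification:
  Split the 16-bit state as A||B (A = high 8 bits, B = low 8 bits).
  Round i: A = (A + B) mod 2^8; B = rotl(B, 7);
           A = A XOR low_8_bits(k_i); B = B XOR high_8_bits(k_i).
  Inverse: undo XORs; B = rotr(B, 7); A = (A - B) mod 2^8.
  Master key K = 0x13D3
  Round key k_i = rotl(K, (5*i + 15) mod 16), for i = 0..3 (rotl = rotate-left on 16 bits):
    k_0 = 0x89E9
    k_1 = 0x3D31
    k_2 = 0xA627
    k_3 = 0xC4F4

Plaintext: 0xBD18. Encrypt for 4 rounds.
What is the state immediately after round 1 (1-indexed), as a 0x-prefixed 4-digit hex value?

s_0 = plaintext = 0xBD18
s_1 = Round(s_0, k_0) = 0x3C85
s_2 = Round(s_1, k_1) = 0xF0FF
s_3 = Round(s_2, k_2) = 0xC859
s_4 = Round(s_3, k_3) = 0xD568

0x3C85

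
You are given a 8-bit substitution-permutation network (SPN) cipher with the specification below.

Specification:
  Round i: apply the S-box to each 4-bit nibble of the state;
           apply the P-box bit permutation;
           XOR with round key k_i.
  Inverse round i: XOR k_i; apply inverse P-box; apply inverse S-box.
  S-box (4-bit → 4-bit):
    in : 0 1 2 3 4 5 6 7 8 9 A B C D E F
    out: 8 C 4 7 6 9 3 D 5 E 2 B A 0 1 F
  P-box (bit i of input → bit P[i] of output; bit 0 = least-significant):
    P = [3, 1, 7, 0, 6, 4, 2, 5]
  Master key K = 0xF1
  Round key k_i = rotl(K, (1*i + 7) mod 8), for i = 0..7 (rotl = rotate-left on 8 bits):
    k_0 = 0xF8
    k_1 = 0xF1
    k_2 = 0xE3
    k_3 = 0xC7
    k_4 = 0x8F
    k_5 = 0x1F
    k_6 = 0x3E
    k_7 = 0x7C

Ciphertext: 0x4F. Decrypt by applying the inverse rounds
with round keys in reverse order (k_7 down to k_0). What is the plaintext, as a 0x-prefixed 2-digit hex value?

s_0 = ciphertext = 0x4F
s_1 = InvRound(s_0, k_7) = 0xCC
s_2 = InvRound(s_1, k_6) = 0xB4
s_3 = InvRound(s_2, k_5) = 0x0F
s_4 = InvRound(s_3, k_4) = 0xD2
s_5 = InvRound(s_4, k_3) = 0x40
s_6 = InvRound(s_5, k_2) = 0x09
s_7 = InvRound(s_6, k_1) = 0xB8
s_8 = InvRound(s_7, k_0) = 0xED

0xED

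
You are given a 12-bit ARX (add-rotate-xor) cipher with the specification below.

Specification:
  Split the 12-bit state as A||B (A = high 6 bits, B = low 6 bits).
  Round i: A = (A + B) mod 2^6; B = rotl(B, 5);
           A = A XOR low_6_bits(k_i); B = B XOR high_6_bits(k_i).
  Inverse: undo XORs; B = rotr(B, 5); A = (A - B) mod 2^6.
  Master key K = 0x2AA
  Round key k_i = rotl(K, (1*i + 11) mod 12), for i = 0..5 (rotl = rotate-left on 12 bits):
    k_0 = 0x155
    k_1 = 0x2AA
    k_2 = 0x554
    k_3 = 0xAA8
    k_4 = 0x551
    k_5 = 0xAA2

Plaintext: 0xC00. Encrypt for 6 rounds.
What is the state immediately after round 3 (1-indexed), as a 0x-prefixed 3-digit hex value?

0xF01

s_0 = plaintext = 0xC00
s_1 = Round(s_0, k_0) = 0x945
s_2 = Round(s_1, k_1) = 0x028
s_3 = Round(s_2, k_2) = 0xF01
s_4 = Round(s_3, k_3) = 0x54A
s_5 = Round(s_4, k_4) = 0x390
s_6 = Round(s_5, k_5) = 0xF22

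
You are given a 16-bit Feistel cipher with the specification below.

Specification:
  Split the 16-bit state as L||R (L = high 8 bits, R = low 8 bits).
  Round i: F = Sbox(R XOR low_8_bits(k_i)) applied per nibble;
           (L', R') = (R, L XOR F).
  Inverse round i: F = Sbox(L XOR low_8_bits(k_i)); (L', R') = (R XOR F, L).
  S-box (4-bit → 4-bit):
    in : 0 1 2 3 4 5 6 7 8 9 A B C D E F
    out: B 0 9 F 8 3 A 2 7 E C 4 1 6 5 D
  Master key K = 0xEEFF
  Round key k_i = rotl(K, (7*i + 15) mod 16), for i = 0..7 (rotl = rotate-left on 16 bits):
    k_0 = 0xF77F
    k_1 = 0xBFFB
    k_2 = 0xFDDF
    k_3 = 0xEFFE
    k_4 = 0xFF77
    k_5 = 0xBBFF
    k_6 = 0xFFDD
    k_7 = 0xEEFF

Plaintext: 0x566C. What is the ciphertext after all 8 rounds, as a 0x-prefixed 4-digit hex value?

0xCDA3

s_0 = plaintext = 0x566C
s_1 = Round(s_0, k_0) = 0x6C59
s_2 = Round(s_1, k_1) = 0x59A5
s_3 = Round(s_2, k_2) = 0xA575
s_4 = Round(s_3, k_3) = 0x75D1
s_5 = Round(s_4, k_4) = 0xD1BF
s_6 = Round(s_5, k_5) = 0xBF5A
s_7 = Round(s_6, k_6) = 0x5ACD
s_8 = Round(s_7, k_7) = 0xCDA3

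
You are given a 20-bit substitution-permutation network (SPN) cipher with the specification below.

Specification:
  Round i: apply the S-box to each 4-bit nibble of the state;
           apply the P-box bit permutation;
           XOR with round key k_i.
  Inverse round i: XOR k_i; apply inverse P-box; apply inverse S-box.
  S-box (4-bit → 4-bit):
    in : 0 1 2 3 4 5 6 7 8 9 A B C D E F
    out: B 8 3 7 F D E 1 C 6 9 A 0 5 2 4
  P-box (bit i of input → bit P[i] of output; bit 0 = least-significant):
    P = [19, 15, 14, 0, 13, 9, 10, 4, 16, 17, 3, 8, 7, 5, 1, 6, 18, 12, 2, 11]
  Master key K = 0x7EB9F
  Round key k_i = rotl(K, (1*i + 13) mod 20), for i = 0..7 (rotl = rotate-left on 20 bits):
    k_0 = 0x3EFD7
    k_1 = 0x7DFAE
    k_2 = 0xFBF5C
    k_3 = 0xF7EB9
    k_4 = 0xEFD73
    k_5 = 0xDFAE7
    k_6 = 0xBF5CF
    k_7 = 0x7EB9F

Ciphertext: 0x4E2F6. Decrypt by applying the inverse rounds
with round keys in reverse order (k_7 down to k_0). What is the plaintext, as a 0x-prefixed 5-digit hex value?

0xC1AF2

s_0 = ciphertext = 0x4E2F6
s_1 = InvRound(s_0, k_7) = 0x1B4C1
s_2 = InvRound(s_1, k_6) = 0xFF6CD
s_3 = InvRound(s_2, k_5) = 0x199FC
s_4 = InvRound(s_3, k_4) = 0xDD3D5
s_5 = InvRound(s_4, k_3) = 0x8B6DE
s_6 = InvRound(s_5, k_2) = 0xAD0CC
s_7 = InvRound(s_6, k_1) = 0xA6A97
s_8 = InvRound(s_7, k_0) = 0xC1AF2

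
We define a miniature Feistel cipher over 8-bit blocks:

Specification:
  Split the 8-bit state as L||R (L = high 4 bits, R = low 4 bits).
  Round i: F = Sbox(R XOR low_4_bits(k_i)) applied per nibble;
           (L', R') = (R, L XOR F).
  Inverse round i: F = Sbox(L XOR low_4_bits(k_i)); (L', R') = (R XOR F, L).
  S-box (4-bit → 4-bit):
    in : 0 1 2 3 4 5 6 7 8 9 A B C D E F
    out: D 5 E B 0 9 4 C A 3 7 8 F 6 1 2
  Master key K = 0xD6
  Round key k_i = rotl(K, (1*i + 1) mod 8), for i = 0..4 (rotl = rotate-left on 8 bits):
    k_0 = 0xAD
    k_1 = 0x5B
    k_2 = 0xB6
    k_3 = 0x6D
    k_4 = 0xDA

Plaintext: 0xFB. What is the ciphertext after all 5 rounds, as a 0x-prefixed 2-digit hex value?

0xE6

s_0 = plaintext = 0xFB
s_1 = Round(s_0, k_0) = 0xBB
s_2 = Round(s_1, k_1) = 0xB6
s_3 = Round(s_2, k_2) = 0x66
s_4 = Round(s_3, k_3) = 0x6E
s_5 = Round(s_4, k_4) = 0xE6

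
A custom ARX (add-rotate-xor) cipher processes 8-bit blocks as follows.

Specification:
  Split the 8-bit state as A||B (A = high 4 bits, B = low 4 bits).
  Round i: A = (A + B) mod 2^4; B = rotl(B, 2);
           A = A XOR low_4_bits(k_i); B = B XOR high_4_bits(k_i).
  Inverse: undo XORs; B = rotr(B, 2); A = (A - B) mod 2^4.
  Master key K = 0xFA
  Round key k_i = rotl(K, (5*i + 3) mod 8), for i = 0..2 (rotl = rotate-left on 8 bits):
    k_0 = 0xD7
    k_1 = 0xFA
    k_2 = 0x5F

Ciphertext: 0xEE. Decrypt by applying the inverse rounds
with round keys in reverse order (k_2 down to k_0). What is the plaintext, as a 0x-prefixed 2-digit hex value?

0xC6

s_0 = ciphertext = 0xEE
s_1 = InvRound(s_0, k_2) = 0x3E
s_2 = InvRound(s_1, k_1) = 0x54
s_3 = InvRound(s_2, k_0) = 0xC6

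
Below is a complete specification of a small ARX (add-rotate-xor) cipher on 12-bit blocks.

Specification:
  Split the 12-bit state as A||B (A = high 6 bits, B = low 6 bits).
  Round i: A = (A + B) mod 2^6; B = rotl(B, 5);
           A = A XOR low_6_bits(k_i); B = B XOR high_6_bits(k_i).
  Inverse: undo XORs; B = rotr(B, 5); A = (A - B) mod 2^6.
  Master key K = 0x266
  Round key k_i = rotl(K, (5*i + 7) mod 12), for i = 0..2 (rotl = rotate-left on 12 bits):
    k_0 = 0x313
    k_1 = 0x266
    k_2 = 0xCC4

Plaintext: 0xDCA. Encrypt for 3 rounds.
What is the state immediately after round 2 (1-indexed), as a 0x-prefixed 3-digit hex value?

s_0 = plaintext = 0xDCA
s_1 = Round(s_0, k_0) = 0x489
s_2 = Round(s_1, k_1) = 0xF6D
s_3 = Round(s_2, k_2) = 0xB85

0xF6D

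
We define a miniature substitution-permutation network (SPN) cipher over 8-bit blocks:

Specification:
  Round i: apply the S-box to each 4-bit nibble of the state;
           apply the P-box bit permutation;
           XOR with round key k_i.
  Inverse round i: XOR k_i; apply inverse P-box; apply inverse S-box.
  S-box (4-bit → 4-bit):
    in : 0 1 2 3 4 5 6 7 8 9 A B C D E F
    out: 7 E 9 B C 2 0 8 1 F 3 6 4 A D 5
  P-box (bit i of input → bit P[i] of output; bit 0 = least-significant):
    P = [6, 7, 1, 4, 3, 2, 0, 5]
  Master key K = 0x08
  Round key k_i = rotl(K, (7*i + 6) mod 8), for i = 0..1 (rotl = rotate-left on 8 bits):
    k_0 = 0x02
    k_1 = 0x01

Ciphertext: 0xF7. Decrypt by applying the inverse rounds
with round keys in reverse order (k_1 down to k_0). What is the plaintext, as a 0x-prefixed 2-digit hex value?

s_0 = ciphertext = 0xF7
s_1 = InvRound(s_0, k_1) = 0xD9
s_2 = InvRound(s_1, k_0) = 0xF9

0xF9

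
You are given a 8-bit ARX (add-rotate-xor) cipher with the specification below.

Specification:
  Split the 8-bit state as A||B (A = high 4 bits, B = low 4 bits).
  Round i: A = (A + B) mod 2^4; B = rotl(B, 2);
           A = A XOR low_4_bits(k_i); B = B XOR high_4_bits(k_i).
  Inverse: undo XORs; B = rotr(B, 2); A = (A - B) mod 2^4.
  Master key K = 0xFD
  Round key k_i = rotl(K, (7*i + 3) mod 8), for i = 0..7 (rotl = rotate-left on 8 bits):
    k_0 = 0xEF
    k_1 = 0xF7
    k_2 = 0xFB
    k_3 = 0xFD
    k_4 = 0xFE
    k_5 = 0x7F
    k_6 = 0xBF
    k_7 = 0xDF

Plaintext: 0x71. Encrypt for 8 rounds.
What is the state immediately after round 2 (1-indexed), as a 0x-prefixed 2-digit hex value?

0x65

s_0 = plaintext = 0x71
s_1 = Round(s_0, k_0) = 0x7A
s_2 = Round(s_1, k_1) = 0x65
s_3 = Round(s_2, k_2) = 0x0A
s_4 = Round(s_3, k_3) = 0x75
s_5 = Round(s_4, k_4) = 0x2A
s_6 = Round(s_5, k_5) = 0x3D
s_7 = Round(s_6, k_6) = 0xFC
s_8 = Round(s_7, k_7) = 0x4E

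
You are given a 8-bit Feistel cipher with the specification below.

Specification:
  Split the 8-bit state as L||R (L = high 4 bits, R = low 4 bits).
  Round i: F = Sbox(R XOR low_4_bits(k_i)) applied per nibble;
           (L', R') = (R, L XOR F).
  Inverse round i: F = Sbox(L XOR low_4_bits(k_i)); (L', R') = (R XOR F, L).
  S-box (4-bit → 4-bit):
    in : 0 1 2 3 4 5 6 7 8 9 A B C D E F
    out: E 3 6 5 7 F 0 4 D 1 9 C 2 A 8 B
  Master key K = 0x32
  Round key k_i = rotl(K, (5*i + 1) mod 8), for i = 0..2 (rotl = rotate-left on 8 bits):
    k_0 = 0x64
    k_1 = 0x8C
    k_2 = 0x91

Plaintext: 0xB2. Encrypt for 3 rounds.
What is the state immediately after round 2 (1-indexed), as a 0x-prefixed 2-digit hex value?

s_0 = plaintext = 0xB2
s_1 = Round(s_0, k_0) = 0x2B
s_2 = Round(s_1, k_1) = 0xB6
s_3 = Round(s_2, k_2) = 0x6F

0xB6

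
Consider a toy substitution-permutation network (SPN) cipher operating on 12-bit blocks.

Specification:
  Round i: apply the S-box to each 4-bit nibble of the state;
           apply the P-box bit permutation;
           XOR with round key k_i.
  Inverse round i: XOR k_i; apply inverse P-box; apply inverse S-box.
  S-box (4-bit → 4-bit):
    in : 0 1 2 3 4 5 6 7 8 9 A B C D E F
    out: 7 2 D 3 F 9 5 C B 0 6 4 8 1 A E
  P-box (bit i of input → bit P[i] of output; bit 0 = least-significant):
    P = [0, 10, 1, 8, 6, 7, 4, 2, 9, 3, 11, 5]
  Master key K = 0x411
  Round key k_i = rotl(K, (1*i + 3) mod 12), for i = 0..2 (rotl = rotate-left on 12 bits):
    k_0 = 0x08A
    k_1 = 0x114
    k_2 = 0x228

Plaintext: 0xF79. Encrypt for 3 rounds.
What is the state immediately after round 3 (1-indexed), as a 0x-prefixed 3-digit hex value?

s_0 = plaintext = 0xF79
s_1 = Round(s_0, k_0) = 0x8B6
s_2 = Round(s_1, k_1) = 0x32F
s_3 = Round(s_2, k_2) = 0x576

0x576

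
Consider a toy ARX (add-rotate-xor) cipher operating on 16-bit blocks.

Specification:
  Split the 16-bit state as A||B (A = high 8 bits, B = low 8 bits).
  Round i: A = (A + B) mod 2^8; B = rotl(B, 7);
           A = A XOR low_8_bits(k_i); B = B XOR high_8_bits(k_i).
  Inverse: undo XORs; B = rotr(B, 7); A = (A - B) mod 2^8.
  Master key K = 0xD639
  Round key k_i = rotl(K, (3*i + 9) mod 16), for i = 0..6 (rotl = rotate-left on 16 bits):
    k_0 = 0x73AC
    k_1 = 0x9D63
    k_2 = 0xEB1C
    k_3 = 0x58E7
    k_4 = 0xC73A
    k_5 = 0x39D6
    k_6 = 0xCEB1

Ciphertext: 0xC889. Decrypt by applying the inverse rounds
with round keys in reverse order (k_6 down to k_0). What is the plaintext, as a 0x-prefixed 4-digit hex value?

0x715F

s_0 = ciphertext = 0xC889
s_1 = InvRound(s_0, k_6) = 0xEB8E
s_2 = InvRound(s_1, k_5) = 0xCE6F
s_3 = InvRound(s_2, k_4) = 0xA351
s_4 = InvRound(s_3, k_3) = 0x3212
s_5 = InvRound(s_4, k_2) = 0x3BF3
s_6 = InvRound(s_5, k_1) = 0x7CDC
s_7 = InvRound(s_6, k_0) = 0x715F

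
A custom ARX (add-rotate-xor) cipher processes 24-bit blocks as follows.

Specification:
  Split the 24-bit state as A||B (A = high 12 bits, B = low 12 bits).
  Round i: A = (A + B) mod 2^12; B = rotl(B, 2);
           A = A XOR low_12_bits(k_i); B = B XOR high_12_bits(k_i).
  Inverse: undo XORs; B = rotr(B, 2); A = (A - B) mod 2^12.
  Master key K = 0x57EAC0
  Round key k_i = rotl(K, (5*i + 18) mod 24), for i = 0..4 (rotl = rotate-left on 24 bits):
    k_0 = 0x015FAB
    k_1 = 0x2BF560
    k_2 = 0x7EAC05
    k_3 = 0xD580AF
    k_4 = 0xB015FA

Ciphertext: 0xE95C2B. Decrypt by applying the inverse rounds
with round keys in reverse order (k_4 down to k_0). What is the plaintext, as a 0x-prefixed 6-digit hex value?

0x411895

s_0 = ciphertext = 0xE95C2B
s_1 = InvRound(s_0, k_4) = 0x1A59CA
s_2 = InvRound(s_1, k_3) = 0x7E6924
s_3 = InvRound(s_2, k_2) = 0x030BB3
s_4 = InvRound(s_3, k_1) = 0x30D243
s_5 = InvRound(s_4, k_0) = 0x411895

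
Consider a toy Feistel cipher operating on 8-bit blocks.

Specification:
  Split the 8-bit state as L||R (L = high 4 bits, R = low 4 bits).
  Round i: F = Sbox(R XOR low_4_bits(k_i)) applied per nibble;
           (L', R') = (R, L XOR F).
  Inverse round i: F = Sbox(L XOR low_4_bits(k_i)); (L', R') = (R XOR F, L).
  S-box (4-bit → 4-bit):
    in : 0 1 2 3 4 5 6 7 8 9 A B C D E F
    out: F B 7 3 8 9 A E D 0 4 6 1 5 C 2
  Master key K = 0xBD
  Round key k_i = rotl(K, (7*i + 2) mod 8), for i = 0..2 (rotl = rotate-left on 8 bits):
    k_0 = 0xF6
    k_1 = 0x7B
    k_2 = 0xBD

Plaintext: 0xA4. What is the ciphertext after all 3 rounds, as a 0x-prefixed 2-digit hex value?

0xEE

s_0 = plaintext = 0xA4
s_1 = Round(s_0, k_0) = 0x4D
s_2 = Round(s_1, k_1) = 0xDE
s_3 = Round(s_2, k_2) = 0xEE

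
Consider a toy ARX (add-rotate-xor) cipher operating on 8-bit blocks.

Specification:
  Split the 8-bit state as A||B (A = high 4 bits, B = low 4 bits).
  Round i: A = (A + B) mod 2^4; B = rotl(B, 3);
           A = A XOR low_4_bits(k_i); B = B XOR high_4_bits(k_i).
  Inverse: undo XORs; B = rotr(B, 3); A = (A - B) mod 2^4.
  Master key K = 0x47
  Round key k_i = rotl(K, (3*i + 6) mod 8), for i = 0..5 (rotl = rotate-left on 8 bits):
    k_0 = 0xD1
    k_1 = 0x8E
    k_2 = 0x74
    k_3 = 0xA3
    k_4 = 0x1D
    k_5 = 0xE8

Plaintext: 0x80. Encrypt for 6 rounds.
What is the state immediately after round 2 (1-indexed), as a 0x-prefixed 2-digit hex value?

0x86

s_0 = plaintext = 0x80
s_1 = Round(s_0, k_0) = 0x9D
s_2 = Round(s_1, k_1) = 0x86
s_3 = Round(s_2, k_2) = 0xA4
s_4 = Round(s_3, k_3) = 0xD8
s_5 = Round(s_4, k_4) = 0x85
s_6 = Round(s_5, k_5) = 0x54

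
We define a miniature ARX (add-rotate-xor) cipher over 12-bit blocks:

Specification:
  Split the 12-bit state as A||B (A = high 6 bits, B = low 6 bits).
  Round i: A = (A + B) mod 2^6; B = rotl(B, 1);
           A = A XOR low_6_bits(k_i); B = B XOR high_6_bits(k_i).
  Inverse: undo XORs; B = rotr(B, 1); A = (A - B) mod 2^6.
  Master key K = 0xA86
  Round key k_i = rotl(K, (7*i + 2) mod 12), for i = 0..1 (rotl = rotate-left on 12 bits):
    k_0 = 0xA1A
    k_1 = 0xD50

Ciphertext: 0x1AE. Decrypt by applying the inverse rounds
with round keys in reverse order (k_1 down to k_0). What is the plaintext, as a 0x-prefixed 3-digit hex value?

s_0 = ciphertext = 0x1AE
s_1 = InvRound(s_0, k_1) = 0xA6D
s_2 = InvRound(s_1, k_0) = 0x462

0x462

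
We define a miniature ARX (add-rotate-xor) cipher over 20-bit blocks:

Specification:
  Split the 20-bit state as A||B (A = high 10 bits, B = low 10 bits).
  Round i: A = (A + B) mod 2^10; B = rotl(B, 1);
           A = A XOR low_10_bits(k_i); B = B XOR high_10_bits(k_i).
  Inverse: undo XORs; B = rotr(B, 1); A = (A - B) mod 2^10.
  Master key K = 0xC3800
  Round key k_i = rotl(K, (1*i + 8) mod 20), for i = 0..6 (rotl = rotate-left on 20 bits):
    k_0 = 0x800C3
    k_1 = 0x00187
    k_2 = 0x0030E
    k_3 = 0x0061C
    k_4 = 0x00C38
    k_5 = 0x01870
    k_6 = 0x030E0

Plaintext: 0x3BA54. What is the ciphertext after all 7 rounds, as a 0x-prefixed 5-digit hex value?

0xEA26E

s_0 = plaintext = 0x3BA54
s_1 = Round(s_0, k_0) = 0xE06A9
s_2 = Round(s_1, k_1) = 0xEB553
s_3 = Round(s_2, k_2) = 0x83AA6
s_4 = Round(s_3, k_3) = 0xAA14C
s_5 = Round(s_4, k_4) = 0xF329B
s_6 = Round(s_5, k_5) = 0x85D31
s_7 = Round(s_6, k_6) = 0xEA26E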